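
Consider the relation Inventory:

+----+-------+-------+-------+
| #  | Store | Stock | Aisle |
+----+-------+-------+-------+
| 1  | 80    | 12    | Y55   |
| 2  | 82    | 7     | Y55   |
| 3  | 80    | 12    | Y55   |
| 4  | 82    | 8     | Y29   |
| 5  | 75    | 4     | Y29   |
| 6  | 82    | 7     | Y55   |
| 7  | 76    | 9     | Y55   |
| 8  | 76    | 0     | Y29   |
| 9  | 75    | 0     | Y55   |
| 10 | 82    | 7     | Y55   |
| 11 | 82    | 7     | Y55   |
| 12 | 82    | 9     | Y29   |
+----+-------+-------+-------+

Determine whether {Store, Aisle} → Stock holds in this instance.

(Store=80, Aisle=Y55): rows 1, 3 → Stock = 12, 12 ✓
(Store=82, Aisle=Y55): rows 2, 6, 10, 11 → Stock = 7, 7, 7, 7 ✓
(Store=82, Aisle=Y29): rows 4, 12 → Stock takes values {8, 9} — violation
(Store=75, Aisle=Y29): row 5 → Stock = 4 ✓
(Store=76, Aisle=Y55): row 7 → Stock = 9 ✓
(Store=76, Aisle=Y29): row 8 → Stock = 0 ✓
(Store=75, Aisle=Y55): row 9 → Stock = 0 ✓
Two rows agree on {Store, Aisle} but differ on Stock, so {Store, Aisle} → Stock does not hold.

No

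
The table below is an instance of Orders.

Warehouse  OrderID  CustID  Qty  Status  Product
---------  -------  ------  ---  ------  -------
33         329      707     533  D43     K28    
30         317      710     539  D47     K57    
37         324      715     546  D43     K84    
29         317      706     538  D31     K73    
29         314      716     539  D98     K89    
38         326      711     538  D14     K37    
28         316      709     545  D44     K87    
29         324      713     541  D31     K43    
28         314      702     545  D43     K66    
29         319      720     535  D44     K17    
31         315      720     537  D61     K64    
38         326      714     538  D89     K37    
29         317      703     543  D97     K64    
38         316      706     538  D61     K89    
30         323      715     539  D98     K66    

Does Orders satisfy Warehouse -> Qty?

Warehouse=33: 1 row → Qty = 533 ✓
Warehouse=30: 2 rows → Qty = 539, 539 ✓
Warehouse=37: 1 row → Qty = 546 ✓
Warehouse=29: 5 rows → Qty takes values {538, 539, 541, 535, 543} — violation
Warehouse=38: 3 rows → Qty = 538, 538, 538 ✓
Warehouse=28: 2 rows → Qty = 545, 545 ✓
Warehouse=31: 1 row → Qty = 537 ✓
Two rows agree on Warehouse but differ on Qty, so Warehouse -> Qty does not hold.

No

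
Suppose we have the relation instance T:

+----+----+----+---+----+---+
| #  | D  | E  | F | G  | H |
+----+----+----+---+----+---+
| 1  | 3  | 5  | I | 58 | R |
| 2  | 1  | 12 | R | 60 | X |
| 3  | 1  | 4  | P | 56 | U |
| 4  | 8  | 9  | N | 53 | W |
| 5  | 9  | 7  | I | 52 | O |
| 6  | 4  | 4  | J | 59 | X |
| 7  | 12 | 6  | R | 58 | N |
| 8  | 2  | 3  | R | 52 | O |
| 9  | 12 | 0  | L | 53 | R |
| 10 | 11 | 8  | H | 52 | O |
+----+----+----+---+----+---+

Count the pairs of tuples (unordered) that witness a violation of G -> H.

2

G=58: violating pairs (1,7) — 1 pair.
G=53: violating pairs (4,9) — 1 pair.
G=52: all 3 rows agree on H — 0 pairs.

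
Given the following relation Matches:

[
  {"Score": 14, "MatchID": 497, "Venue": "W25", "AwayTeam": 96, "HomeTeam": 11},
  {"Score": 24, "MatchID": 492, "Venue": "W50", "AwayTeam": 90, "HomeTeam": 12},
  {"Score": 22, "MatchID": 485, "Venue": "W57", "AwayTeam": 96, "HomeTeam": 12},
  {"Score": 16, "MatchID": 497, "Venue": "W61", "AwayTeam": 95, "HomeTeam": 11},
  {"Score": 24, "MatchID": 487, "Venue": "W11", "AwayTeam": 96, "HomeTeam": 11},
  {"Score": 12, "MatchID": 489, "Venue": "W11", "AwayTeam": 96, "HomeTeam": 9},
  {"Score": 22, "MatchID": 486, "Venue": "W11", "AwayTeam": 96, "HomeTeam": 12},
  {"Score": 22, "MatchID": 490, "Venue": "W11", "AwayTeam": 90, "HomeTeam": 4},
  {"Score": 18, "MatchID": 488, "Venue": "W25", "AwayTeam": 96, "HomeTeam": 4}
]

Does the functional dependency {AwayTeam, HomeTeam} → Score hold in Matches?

(AwayTeam=96, HomeTeam=11): 2 rows → Score takes values {14, 24} — violation
(AwayTeam=90, HomeTeam=12): 1 row → Score = 24 ✓
(AwayTeam=96, HomeTeam=12): 2 rows → Score = 22, 22 ✓
(AwayTeam=95, HomeTeam=11): 1 row → Score = 16 ✓
(AwayTeam=96, HomeTeam=9): 1 row → Score = 12 ✓
(AwayTeam=90, HomeTeam=4): 1 row → Score = 22 ✓
(AwayTeam=96, HomeTeam=4): 1 row → Score = 18 ✓
Two rows agree on {AwayTeam, HomeTeam} but differ on Score, so {AwayTeam, HomeTeam} → Score does not hold.

No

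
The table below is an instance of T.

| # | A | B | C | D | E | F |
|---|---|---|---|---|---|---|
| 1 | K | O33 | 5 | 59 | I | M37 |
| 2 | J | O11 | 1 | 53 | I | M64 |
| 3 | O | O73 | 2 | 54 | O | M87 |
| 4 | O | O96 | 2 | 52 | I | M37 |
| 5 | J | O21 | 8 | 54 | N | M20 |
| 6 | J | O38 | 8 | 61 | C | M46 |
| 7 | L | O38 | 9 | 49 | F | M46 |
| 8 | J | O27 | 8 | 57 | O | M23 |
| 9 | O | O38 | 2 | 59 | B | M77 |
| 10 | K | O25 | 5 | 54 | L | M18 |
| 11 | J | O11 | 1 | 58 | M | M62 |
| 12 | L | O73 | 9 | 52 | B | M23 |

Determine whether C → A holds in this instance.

Yes

C=5: rows 1, 10 → A = K, K ✓
C=1: rows 2, 11 → A = J, J ✓
C=2: rows 3, 4, 9 → A = O, O, O ✓
C=8: rows 5, 6, 8 → A = J, J, J ✓
C=9: rows 7, 12 → A = L, L ✓
Every C value is associated with a single A value, so C → A holds.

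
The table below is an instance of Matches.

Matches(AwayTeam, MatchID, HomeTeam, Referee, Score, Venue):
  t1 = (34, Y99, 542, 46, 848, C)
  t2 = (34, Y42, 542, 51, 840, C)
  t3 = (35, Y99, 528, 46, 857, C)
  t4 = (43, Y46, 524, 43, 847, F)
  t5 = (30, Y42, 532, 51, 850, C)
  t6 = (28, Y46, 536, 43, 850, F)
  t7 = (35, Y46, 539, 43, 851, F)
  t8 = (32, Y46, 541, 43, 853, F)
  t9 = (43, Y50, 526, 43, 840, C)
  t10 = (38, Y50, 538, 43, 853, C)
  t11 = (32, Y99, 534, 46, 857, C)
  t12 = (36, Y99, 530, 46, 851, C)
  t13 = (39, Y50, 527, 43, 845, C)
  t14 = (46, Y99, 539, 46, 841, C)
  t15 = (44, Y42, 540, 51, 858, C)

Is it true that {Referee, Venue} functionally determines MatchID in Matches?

(Referee=46, Venue=C): rows 1, 3, 11, 12, 14 → MatchID = Y99, Y99, Y99, Y99, Y99 ✓
(Referee=51, Venue=C): rows 2, 5, 15 → MatchID = Y42, Y42, Y42 ✓
(Referee=43, Venue=F): rows 4, 6, 7, 8 → MatchID = Y46, Y46, Y46, Y46 ✓
(Referee=43, Venue=C): rows 9, 10, 13 → MatchID = Y50, Y50, Y50 ✓
Every {Referee, Venue} value is associated with a single MatchID value, so {Referee, Venue} → MatchID holds.

Yes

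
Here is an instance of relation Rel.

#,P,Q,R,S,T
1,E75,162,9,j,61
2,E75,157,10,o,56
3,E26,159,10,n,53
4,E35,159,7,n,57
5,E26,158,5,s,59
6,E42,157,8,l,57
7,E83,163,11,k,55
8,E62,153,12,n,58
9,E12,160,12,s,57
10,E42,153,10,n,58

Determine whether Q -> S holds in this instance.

No

Q=162: row 1 → S = j ✓
Q=157: rows 2, 6 → S takes values {o, l} — violation
Q=159: rows 3, 4 → S = n, n ✓
Q=158: row 5 → S = s ✓
Q=163: row 7 → S = k ✓
Q=153: rows 8, 10 → S = n, n ✓
Q=160: row 9 → S = s ✓
Two rows agree on Q but differ on S, so Q -> S does not hold.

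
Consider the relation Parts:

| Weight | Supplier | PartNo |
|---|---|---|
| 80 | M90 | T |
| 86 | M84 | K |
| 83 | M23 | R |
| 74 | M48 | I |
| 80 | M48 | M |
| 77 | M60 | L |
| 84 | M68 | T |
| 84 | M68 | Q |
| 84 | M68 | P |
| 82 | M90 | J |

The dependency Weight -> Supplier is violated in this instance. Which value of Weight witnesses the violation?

Weight=80: 2 rows → Supplier takes values {M90, M48} — violation
Weight=86: 1 row → Supplier = M84 ✓
Weight=83: 1 row → Supplier = M23 ✓
Weight=74: 1 row → Supplier = M48 ✓
Weight=77: 1 row → Supplier = M60 ✓
Weight=84: 3 rows → Supplier = M68, M68, M68 ✓
Weight=82: 1 row → Supplier = M90 ✓
The only Weight value with inconsistent Supplier is Weight=80.

80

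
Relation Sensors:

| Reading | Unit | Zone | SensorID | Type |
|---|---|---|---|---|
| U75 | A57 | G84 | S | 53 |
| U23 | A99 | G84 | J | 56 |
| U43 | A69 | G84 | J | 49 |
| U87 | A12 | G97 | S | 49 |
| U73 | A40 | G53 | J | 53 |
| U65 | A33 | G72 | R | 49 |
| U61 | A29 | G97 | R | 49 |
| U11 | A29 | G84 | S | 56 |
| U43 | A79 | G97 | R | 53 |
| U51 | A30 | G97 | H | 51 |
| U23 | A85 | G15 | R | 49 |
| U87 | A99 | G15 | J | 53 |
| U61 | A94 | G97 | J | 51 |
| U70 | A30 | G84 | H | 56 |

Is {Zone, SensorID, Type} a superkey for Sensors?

All 14 rows have distinct {Zone, SensorID, Type} values, so {Zone, SensorID, Type} → (all attributes) holds and {Zone, SensorID, Type} is a superkey.

Yes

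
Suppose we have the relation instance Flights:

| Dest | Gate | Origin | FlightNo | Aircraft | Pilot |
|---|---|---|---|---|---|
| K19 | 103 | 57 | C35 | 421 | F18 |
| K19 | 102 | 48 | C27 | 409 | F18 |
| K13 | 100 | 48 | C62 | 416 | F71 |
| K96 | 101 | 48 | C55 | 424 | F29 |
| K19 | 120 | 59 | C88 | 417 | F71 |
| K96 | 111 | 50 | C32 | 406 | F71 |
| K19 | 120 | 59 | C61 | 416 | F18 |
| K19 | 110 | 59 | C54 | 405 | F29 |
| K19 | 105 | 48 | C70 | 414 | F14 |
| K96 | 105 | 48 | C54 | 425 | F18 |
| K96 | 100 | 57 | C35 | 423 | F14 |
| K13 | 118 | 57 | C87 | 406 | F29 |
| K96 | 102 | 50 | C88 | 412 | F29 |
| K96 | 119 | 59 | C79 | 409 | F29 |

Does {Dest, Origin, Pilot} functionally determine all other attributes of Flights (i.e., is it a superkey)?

Yes

All 14 rows have distinct {Dest, Origin, Pilot} values, so {Dest, Origin, Pilot} → (all attributes) holds and {Dest, Origin, Pilot} is a superkey.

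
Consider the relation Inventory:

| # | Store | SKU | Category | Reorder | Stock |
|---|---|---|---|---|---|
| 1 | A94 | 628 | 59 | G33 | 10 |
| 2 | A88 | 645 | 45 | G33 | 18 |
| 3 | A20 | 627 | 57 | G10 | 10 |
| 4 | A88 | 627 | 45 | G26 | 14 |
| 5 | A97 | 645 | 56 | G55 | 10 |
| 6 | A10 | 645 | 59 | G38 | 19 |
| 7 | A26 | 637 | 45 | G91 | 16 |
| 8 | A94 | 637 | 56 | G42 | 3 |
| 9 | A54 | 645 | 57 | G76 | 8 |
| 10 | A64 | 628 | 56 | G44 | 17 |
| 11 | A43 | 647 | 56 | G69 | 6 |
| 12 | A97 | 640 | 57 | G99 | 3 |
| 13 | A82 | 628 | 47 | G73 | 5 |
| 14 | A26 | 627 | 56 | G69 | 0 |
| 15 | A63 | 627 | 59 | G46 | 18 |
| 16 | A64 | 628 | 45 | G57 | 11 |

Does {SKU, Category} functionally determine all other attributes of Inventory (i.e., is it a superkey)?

Yes

All 16 rows have distinct {SKU, Category} values, so {SKU, Category} → (all attributes) holds and {SKU, Category} is a superkey.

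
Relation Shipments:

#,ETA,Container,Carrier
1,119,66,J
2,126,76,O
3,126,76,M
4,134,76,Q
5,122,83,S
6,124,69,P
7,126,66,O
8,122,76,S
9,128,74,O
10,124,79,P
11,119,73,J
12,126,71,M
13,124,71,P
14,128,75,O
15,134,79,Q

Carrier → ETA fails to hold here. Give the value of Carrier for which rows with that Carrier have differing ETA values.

O

Carrier=J: rows 1, 11 → ETA = 119, 119 ✓
Carrier=O: rows 2, 7, 9, 14 → ETA takes values {126, 128} — violation
Carrier=M: rows 3, 12 → ETA = 126, 126 ✓
Carrier=Q: rows 4, 15 → ETA = 134, 134 ✓
Carrier=S: rows 5, 8 → ETA = 122, 122 ✓
Carrier=P: rows 6, 10, 13 → ETA = 124, 124, 124 ✓
The only Carrier value with inconsistent ETA is Carrier=O.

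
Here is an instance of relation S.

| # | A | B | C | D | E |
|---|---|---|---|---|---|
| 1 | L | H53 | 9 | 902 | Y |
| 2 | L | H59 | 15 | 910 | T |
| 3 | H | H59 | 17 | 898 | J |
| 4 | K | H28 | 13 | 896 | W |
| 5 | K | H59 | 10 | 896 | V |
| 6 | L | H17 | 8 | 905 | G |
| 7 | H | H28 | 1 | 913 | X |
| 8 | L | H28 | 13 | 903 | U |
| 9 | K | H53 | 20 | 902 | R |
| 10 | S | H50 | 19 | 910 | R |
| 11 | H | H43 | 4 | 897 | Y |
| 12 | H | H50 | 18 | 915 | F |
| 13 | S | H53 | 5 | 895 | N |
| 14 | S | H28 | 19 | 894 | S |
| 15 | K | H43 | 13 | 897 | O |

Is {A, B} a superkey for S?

Yes

All 15 rows have distinct {A, B} values, so {A, B} → (all attributes) holds and {A, B} is a superkey.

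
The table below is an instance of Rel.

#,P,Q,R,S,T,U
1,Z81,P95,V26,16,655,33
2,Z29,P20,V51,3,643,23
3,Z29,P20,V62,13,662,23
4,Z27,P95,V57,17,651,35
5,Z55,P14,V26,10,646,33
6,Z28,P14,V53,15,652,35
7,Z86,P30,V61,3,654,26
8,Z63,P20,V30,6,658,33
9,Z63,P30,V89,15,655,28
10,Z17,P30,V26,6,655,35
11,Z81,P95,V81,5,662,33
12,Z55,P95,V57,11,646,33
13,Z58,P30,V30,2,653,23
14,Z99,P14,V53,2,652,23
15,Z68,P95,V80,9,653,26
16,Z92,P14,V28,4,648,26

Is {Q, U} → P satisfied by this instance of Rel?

No

(Q=P95, U=33): rows 1, 11, 12 → P takes values {Z81, Z55} — violation
(Q=P20, U=23): rows 2, 3 → P = Z29, Z29 ✓
(Q=P95, U=35): row 4 → P = Z27 ✓
(Q=P14, U=33): row 5 → P = Z55 ✓
(Q=P14, U=35): row 6 → P = Z28 ✓
(Q=P30, U=26): row 7 → P = Z86 ✓
(Q=P20, U=33): row 8 → P = Z63 ✓
(Q=P30, U=28): row 9 → P = Z63 ✓
(Q=P30, U=35): row 10 → P = Z17 ✓
(Q=P30, U=23): row 13 → P = Z58 ✓
(Q=P14, U=23): row 14 → P = Z99 ✓
(Q=P95, U=26): row 15 → P = Z68 ✓
(Q=P14, U=26): row 16 → P = Z92 ✓
Two rows agree on {Q, U} but differ on P, so {Q, U} → P does not hold.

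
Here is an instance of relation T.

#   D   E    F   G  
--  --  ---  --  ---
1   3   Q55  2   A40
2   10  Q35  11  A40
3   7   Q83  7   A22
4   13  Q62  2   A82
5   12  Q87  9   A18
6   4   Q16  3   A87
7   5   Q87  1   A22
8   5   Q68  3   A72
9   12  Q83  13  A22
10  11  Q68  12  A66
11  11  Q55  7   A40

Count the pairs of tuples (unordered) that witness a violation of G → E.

4

G=A40: violating pairs (1,2), (2,11) — 2 pairs.
G=A22: violating pairs (3,7), (7,9) — 2 pairs.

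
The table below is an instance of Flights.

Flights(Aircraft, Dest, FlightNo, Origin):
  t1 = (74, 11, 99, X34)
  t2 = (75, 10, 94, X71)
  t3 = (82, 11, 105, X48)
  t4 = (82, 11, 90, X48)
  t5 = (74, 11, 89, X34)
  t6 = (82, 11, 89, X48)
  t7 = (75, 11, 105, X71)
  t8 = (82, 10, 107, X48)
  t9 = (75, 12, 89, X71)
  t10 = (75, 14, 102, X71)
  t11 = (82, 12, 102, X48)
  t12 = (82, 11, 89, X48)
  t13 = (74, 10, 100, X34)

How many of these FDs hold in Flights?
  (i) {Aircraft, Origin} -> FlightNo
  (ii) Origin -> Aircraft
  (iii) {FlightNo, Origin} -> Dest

(i) {Aircraft, Origin} -> FlightNo: (Aircraft=74, Origin=X34): rows 1, 5, 13 → FlightNo takes values {99, 89, 100} — violation; (Aircraft=75, Origin=X71): rows 2, 7, 9, 10 → FlightNo takes values {94, 105, 89, 102} — violation; (Aircraft=82, Origin=X48): rows 3, 4, 6, 8, 11, 12 → FlightNo takes values {105, 90, 89, 107, 102} — violation — fails.
(ii) Origin -> Aircraft: every LHS value maps to a single RHS value — holds.
(iii) {FlightNo, Origin} -> Dest: every LHS value maps to a single RHS value — holds.
2 of the 3 dependencies hold.

2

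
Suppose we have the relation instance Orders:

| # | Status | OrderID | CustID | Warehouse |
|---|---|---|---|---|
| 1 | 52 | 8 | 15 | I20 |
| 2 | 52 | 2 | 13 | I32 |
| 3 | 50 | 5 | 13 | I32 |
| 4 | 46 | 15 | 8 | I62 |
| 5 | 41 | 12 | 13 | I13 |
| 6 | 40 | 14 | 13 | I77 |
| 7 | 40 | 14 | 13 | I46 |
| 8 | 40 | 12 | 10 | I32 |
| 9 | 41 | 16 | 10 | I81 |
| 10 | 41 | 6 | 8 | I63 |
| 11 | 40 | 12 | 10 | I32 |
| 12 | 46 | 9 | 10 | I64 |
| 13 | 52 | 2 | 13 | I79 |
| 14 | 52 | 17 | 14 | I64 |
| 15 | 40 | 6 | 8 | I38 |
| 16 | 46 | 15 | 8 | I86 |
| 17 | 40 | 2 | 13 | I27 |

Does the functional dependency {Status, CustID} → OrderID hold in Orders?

No

(Status=52, CustID=15): row 1 → OrderID = 8 ✓
(Status=52, CustID=13): rows 2, 13 → OrderID = 2, 2 ✓
(Status=50, CustID=13): row 3 → OrderID = 5 ✓
(Status=46, CustID=8): rows 4, 16 → OrderID = 15, 15 ✓
(Status=41, CustID=13): row 5 → OrderID = 12 ✓
(Status=40, CustID=13): rows 6, 7, 17 → OrderID takes values {14, 2} — violation
(Status=40, CustID=10): rows 8, 11 → OrderID = 12, 12 ✓
(Status=41, CustID=10): row 9 → OrderID = 16 ✓
(Status=41, CustID=8): row 10 → OrderID = 6 ✓
(Status=46, CustID=10): row 12 → OrderID = 9 ✓
(Status=52, CustID=14): row 14 → OrderID = 17 ✓
(Status=40, CustID=8): row 15 → OrderID = 6 ✓
Two rows agree on {Status, CustID} but differ on OrderID, so {Status, CustID} → OrderID does not hold.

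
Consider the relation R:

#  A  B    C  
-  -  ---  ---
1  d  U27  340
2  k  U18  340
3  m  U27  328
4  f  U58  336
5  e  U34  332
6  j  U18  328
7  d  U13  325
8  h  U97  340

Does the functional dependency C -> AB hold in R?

No

C=340: rows 1, 2, 8 → {A,B} takes values {(d, U27), (k, U18), (h, U97)} — violation
C=328: rows 3, 6 → {A,B} takes values {(m, U27), (j, U18)} — violation
C=336: row 4 → {A,B} = (f, U58) ✓
C=332: row 5 → {A,B} = (e, U34) ✓
C=325: row 7 → {A,B} = (d, U13) ✓
Two rows agree on C but differ on AB, so C -> AB does not hold.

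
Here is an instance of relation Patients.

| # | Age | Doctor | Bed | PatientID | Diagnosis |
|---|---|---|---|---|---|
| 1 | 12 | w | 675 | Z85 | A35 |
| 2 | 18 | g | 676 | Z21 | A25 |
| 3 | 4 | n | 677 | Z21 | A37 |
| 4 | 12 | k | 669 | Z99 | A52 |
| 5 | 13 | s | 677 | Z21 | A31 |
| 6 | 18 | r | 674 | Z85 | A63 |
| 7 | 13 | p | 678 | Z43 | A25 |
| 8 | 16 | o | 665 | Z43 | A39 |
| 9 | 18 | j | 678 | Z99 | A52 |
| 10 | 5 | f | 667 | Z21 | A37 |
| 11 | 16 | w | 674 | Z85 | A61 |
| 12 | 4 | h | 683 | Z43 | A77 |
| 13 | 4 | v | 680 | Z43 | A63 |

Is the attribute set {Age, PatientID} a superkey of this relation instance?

Rows 12 and 13 have the same {Age, PatientID} value (Age=4, PatientID=Z43) but are distinct tuples, so {Age, PatientID} does not determine every attribute — not a superkey.

No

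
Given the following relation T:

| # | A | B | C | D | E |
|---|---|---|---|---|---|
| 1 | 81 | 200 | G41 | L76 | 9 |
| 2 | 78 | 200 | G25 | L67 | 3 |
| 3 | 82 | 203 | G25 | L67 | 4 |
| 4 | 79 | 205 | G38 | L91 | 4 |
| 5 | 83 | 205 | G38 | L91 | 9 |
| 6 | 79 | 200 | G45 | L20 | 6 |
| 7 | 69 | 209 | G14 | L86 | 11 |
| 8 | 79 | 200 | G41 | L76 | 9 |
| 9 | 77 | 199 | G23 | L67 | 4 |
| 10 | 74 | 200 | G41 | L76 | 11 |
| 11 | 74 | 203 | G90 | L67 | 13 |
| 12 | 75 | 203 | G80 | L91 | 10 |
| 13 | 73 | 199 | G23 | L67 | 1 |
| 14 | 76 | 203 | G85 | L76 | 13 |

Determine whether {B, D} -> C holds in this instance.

(B=200, D=L76): rows 1, 8, 10 → C = G41, G41, G41 ✓
(B=200, D=L67): row 2 → C = G25 ✓
(B=203, D=L67): rows 3, 11 → C takes values {G25, G90} — violation
(B=205, D=L91): rows 4, 5 → C = G38, G38 ✓
(B=200, D=L20): row 6 → C = G45 ✓
(B=209, D=L86): row 7 → C = G14 ✓
(B=199, D=L67): rows 9, 13 → C = G23, G23 ✓
(B=203, D=L91): row 12 → C = G80 ✓
(B=203, D=L76): row 14 → C = G85 ✓
Two rows agree on {B, D} but differ on C, so {B, D} -> C does not hold.

No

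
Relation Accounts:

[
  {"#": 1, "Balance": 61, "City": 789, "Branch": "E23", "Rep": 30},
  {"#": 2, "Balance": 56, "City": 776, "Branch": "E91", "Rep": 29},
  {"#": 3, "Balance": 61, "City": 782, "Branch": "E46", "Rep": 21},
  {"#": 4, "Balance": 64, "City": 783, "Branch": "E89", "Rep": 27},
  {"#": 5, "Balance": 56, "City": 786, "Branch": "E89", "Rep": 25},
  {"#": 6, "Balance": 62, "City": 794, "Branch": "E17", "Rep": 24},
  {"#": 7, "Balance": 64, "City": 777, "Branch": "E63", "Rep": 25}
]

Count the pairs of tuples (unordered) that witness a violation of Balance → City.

3

Balance=61: violating pairs (1,3) — 1 pair.
Balance=56: violating pairs (2,5) — 1 pair.
Balance=64: violating pairs (4,7) — 1 pair.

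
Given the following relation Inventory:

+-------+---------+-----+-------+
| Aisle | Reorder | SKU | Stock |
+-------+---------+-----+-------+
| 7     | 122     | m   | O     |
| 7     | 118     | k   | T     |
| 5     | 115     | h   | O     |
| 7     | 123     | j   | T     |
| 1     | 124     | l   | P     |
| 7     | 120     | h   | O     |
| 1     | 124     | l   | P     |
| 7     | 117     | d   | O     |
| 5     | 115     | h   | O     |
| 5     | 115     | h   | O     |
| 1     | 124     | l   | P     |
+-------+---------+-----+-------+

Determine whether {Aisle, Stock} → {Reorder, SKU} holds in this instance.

No

(Aisle=7, Stock=O): 3 rows → {Reorder,SKU} takes values {(122, m), (120, h), (117, d)} — violation
(Aisle=7, Stock=T): 2 rows → {Reorder,SKU} takes values {(118, k), (123, j)} — violation
(Aisle=5, Stock=O): 3 rows → {Reorder,SKU} = (115, h), (115, h), (115, h) ✓
(Aisle=1, Stock=P): 3 rows → {Reorder,SKU} = (124, l), (124, l), (124, l) ✓
Two rows agree on {Aisle, Stock} but differ on {Reorder, SKU}, so {Aisle, Stock} → {Reorder, SKU} does not hold.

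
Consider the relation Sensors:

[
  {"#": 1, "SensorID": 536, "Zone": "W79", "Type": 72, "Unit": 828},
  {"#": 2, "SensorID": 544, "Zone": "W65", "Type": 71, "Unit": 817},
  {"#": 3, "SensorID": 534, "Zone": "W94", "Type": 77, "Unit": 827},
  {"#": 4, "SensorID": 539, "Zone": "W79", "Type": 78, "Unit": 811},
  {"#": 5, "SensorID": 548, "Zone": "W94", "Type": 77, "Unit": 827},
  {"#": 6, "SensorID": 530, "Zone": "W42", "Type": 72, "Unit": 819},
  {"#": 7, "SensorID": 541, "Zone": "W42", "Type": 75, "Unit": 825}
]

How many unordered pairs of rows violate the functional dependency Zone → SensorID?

3

Zone=W79: violating pairs (1,4) — 1 pair.
Zone=W94: violating pairs (3,5) — 1 pair.
Zone=W42: violating pairs (6,7) — 1 pair.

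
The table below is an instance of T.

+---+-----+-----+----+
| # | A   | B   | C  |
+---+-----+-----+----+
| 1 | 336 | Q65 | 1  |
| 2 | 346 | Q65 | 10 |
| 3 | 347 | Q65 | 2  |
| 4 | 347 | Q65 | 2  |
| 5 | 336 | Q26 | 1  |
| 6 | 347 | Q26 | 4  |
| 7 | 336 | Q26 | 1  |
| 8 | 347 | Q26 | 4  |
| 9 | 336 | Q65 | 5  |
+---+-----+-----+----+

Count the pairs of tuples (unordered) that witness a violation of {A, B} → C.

1

(A=336, B=Q65): violating pairs (1,9) — 1 pair.
(A=347, B=Q65): all 2 rows agree on C — 0 pairs.
(A=336, B=Q26): all 2 rows agree on C — 0 pairs.
(A=347, B=Q26): all 2 rows agree on C — 0 pairs.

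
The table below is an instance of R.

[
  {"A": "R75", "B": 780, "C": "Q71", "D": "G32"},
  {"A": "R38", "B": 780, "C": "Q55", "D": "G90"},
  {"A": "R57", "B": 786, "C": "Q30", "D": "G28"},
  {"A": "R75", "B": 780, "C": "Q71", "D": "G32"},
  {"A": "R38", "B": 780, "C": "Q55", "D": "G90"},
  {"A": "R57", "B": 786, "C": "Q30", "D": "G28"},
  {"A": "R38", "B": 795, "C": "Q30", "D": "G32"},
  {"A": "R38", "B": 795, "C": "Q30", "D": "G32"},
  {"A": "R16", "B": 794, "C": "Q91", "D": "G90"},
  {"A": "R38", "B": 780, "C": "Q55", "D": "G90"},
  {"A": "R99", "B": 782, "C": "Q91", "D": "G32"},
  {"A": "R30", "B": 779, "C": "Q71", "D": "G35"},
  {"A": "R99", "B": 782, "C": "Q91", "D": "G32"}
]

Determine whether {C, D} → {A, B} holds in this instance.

Yes

(C=Q71, D=G32): 2 rows → {A,B} = (R75, 780), (R75, 780) ✓
(C=Q55, D=G90): 3 rows → {A,B} = (R38, 780), (R38, 780), (R38, 780) ✓
(C=Q30, D=G28): 2 rows → {A,B} = (R57, 786), (R57, 786) ✓
(C=Q30, D=G32): 2 rows → {A,B} = (R38, 795), (R38, 795) ✓
(C=Q91, D=G90): 1 row → {A,B} = (R16, 794) ✓
(C=Q91, D=G32): 2 rows → {A,B} = (R99, 782), (R99, 782) ✓
(C=Q71, D=G35): 1 row → {A,B} = (R30, 779) ✓
Every {C, D} value is associated with a single {A, B} value, so {C, D} → {A, B} holds.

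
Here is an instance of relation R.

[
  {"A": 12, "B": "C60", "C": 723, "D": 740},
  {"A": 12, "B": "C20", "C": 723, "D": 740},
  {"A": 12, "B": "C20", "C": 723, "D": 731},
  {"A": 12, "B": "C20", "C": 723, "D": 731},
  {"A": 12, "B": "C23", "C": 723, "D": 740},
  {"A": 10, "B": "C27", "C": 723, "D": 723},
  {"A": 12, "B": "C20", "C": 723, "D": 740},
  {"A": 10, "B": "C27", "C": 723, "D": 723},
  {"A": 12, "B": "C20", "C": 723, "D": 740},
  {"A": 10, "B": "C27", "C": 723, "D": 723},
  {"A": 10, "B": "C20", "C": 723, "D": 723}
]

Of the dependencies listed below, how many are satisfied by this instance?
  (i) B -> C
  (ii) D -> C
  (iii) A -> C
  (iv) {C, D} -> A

(i) B -> C: every LHS value maps to a single RHS value — holds.
(ii) D -> C: every LHS value maps to a single RHS value — holds.
(iii) A -> C: every LHS value maps to a single RHS value — holds.
(iv) {C, D} -> A: every LHS value maps to a single RHS value — holds.
4 of the 4 dependencies hold.

4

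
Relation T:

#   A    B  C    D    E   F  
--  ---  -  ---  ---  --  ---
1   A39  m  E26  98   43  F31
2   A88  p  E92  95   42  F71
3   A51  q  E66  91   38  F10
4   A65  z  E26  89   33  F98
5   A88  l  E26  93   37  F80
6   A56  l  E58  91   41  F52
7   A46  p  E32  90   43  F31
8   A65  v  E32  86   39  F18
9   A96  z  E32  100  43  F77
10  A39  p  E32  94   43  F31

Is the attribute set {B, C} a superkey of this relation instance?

No

Rows 7 and 10 have the same {B, C} value (B=p, C=E32) but are distinct tuples, so {B, C} does not determine every attribute — not a superkey.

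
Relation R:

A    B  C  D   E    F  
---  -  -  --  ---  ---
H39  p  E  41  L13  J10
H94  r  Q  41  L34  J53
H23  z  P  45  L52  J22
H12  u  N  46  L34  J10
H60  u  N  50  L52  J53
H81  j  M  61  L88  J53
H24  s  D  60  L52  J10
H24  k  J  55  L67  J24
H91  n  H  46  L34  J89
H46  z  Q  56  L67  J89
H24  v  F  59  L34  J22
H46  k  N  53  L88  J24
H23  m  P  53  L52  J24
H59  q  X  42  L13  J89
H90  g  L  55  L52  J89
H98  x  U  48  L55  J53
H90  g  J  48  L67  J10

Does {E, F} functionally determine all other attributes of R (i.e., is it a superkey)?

Yes

All 17 rows have distinct {E, F} values, so {E, F} → (all attributes) holds and {E, F} is a superkey.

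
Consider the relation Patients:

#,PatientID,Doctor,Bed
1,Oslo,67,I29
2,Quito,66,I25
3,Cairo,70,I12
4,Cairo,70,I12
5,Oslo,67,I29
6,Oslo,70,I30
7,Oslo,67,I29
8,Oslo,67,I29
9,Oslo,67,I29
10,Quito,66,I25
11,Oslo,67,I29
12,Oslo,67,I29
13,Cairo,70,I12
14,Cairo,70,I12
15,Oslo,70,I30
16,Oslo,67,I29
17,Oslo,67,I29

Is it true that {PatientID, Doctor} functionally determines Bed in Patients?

(PatientID=Oslo, Doctor=67): rows 1, 5, 7, 8, 9, 11, 12, 16, 17 → Bed = I29, I29, I29, I29, I29, I29, I29, I29, I29 ✓
(PatientID=Quito, Doctor=66): rows 2, 10 → Bed = I25, I25 ✓
(PatientID=Cairo, Doctor=70): rows 3, 4, 13, 14 → Bed = I12, I12, I12, I12 ✓
(PatientID=Oslo, Doctor=70): rows 6, 15 → Bed = I30, I30 ✓
Every {PatientID, Doctor} value is associated with a single Bed value, so {PatientID, Doctor} -> Bed holds.

Yes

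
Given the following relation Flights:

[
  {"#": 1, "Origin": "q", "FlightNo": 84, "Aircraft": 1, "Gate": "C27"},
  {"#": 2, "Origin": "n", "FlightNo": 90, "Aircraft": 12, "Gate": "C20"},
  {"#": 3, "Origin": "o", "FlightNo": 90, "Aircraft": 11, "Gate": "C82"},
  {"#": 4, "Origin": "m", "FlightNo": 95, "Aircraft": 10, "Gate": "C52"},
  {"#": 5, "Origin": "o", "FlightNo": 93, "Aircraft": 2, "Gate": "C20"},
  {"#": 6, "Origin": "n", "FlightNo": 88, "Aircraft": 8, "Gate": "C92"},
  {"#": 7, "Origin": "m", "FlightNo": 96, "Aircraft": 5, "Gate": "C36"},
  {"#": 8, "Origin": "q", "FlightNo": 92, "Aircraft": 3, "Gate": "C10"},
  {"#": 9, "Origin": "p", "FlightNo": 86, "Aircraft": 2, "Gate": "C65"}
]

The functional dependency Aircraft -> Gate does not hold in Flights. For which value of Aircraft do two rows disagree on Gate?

2

Aircraft=1: row 1 → Gate = C27 ✓
Aircraft=12: row 2 → Gate = C20 ✓
Aircraft=11: row 3 → Gate = C82 ✓
Aircraft=10: row 4 → Gate = C52 ✓
Aircraft=2: rows 5, 9 → Gate takes values {C20, C65} — violation
Aircraft=8: row 6 → Gate = C92 ✓
Aircraft=5: row 7 → Gate = C36 ✓
Aircraft=3: row 8 → Gate = C10 ✓
The only Aircraft value with inconsistent Gate is Aircraft=2.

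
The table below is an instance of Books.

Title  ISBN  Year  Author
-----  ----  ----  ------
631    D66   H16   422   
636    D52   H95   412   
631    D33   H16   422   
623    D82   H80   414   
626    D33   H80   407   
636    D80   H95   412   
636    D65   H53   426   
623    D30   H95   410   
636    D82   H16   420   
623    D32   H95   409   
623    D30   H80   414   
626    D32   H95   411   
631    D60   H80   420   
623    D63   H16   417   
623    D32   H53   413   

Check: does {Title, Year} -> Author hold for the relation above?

(Title=631, Year=H16): 2 rows → Author = 422, 422 ✓
(Title=636, Year=H95): 2 rows → Author = 412, 412 ✓
(Title=623, Year=H80): 2 rows → Author = 414, 414 ✓
(Title=626, Year=H80): 1 row → Author = 407 ✓
(Title=636, Year=H53): 1 row → Author = 426 ✓
(Title=623, Year=H95): 2 rows → Author takes values {410, 409} — violation
(Title=636, Year=H16): 1 row → Author = 420 ✓
(Title=626, Year=H95): 1 row → Author = 411 ✓
(Title=631, Year=H80): 1 row → Author = 420 ✓
(Title=623, Year=H16): 1 row → Author = 417 ✓
(Title=623, Year=H53): 1 row → Author = 413 ✓
Two rows agree on {Title, Year} but differ on Author, so {Title, Year} -> Author does not hold.

No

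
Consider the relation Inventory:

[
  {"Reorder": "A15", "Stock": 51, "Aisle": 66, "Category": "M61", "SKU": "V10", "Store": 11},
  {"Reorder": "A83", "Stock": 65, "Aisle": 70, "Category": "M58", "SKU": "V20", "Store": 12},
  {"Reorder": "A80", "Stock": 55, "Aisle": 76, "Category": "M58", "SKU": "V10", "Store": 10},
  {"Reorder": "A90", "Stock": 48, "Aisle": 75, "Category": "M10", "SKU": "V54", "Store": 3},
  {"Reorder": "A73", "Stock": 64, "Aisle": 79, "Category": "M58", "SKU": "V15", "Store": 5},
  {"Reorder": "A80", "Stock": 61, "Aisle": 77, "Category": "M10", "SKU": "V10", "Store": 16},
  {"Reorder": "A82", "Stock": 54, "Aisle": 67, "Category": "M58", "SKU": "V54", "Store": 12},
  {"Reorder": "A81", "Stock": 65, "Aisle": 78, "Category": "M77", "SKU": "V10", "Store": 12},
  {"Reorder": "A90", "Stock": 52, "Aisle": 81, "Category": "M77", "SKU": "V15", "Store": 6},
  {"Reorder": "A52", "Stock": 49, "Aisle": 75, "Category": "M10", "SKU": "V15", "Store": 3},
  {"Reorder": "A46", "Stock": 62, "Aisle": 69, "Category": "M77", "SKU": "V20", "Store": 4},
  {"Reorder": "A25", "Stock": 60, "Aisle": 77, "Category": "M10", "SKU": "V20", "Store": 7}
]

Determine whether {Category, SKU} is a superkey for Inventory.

Yes

All 12 rows have distinct {Category, SKU} values, so {Category, SKU} → (all attributes) holds and {Category, SKU} is a superkey.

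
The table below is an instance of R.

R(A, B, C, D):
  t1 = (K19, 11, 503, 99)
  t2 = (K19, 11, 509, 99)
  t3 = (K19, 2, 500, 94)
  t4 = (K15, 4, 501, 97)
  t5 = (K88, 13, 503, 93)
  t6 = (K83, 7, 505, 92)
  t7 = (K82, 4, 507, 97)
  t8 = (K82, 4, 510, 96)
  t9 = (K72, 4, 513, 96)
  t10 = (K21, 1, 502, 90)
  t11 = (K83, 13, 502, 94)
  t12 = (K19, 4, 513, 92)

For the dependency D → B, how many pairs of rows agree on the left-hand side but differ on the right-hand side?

D=99: all 2 rows agree on B — 0 pairs.
D=94: violating pairs (3,11) — 1 pair.
D=97: all 2 rows agree on B — 0 pairs.
D=92: violating pairs (6,12) — 1 pair.
D=96: all 2 rows agree on B — 0 pairs.

2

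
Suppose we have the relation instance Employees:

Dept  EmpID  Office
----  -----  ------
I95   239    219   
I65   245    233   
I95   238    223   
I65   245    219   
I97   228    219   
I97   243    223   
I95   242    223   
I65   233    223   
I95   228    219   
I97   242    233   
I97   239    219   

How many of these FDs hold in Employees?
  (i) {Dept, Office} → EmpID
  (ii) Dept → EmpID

0

(i) {Dept, Office} → EmpID: (Dept=I95, Office=219): 2 rows → EmpID takes values {239, 228} — violation; (Dept=I95, Office=223): 2 rows → EmpID takes values {238, 242} — violation; (Dept=I97, Office=219): 2 rows → EmpID takes values {228, 239} — violation — fails.
(ii) Dept → EmpID: Dept=I95: 4 rows → EmpID takes values {239, 238, 242, 228} — violation; Dept=I65: 3 rows → EmpID takes values {245, 233} — violation; Dept=I97: 4 rows → EmpID takes values {228, 243, 242, 239} — violation — fails.
None of the 2 dependencies hold.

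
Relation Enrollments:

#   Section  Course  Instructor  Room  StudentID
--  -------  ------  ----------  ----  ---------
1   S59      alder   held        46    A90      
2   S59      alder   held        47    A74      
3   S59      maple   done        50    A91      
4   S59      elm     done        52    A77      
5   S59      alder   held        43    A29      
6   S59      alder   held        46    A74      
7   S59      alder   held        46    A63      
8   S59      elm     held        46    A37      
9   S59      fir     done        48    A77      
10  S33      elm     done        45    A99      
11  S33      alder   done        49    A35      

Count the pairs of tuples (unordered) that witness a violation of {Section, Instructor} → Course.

9

(Section=S59, Instructor=held): violating pairs (1,8), (2,8), (5,8), (6,8), (7,8) — 5 pairs.
(Section=S59, Instructor=done): violating pairs (3,4), (3,9), (4,9) — 3 pairs.
(Section=S33, Instructor=done): violating pairs (10,11) — 1 pair.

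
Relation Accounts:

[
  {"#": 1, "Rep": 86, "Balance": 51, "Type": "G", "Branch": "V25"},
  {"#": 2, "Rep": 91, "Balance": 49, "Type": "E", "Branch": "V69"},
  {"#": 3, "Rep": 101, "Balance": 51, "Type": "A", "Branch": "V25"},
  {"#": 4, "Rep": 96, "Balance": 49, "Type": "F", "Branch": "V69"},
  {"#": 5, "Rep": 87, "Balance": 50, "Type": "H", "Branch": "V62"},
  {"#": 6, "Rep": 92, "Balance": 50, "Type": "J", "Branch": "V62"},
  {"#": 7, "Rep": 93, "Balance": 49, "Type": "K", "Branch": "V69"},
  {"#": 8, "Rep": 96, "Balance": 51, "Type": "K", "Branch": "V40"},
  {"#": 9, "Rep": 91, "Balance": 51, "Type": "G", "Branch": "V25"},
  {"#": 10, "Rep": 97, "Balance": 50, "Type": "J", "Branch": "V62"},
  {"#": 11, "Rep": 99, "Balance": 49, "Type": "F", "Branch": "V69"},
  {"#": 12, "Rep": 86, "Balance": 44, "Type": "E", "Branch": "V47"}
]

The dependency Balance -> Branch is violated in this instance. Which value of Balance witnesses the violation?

51

Balance=51: rows 1, 3, 8, 9 → Branch takes values {V25, V40} — violation
Balance=49: rows 2, 4, 7, 11 → Branch = V69, V69, V69, V69 ✓
Balance=50: rows 5, 6, 10 → Branch = V62, V62, V62 ✓
Balance=44: row 12 → Branch = V47 ✓
The only Balance value with inconsistent Branch is Balance=51.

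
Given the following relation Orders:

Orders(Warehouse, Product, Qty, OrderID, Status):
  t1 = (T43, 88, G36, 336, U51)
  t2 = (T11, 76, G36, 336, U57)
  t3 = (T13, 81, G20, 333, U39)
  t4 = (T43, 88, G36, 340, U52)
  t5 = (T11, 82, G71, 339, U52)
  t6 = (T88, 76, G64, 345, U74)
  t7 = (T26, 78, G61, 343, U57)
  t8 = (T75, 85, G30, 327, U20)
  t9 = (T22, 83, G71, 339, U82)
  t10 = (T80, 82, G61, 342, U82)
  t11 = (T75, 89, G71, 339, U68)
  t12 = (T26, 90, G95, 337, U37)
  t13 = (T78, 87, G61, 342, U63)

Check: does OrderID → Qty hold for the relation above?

OrderID=336: rows 1, 2 → Qty = G36, G36 ✓
OrderID=333: row 3 → Qty = G20 ✓
OrderID=340: row 4 → Qty = G36 ✓
OrderID=339: rows 5, 9, 11 → Qty = G71, G71, G71 ✓
OrderID=345: row 6 → Qty = G64 ✓
OrderID=343: row 7 → Qty = G61 ✓
OrderID=327: row 8 → Qty = G30 ✓
OrderID=342: rows 10, 13 → Qty = G61, G61 ✓
OrderID=337: row 12 → Qty = G95 ✓
Every OrderID value is associated with a single Qty value, so OrderID → Qty holds.

Yes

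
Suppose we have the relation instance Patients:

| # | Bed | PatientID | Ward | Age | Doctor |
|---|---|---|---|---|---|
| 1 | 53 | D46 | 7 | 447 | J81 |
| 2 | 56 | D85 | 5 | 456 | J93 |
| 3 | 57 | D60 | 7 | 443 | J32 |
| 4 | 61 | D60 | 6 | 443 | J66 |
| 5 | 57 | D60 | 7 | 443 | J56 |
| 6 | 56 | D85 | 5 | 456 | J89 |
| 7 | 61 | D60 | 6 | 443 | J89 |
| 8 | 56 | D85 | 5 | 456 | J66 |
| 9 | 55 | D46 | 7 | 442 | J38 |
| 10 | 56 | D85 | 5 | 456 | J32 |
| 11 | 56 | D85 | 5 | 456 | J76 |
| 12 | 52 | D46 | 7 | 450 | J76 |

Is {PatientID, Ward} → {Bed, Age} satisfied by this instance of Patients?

(PatientID=D46, Ward=7): rows 1, 9, 12 → {Bed,Age} takes values {(53, 447), (55, 442), (52, 450)} — violation
(PatientID=D85, Ward=5): rows 2, 6, 8, 10, 11 → {Bed,Age} = (56, 456), (56, 456), (56, 456), (56, 456), (56, 456) ✓
(PatientID=D60, Ward=7): rows 3, 5 → {Bed,Age} = (57, 443), (57, 443) ✓
(PatientID=D60, Ward=6): rows 4, 7 → {Bed,Age} = (61, 443), (61, 443) ✓
Two rows agree on {PatientID, Ward} but differ on {Bed, Age}, so {PatientID, Ward} → {Bed, Age} does not hold.

No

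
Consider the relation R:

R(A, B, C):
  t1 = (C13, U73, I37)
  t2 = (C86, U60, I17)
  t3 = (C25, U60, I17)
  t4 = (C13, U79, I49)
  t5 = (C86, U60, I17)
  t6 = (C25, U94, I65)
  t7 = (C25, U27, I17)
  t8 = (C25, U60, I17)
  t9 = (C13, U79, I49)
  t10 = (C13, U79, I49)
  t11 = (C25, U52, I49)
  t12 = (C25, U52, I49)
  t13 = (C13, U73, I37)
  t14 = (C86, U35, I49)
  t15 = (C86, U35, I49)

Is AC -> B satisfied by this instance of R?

(A=C13, C=I37): rows 1, 13 → B = U73, U73 ✓
(A=C86, C=I17): rows 2, 5 → B = U60, U60 ✓
(A=C25, C=I17): rows 3, 7, 8 → B takes values {U60, U27} — violation
(A=C13, C=I49): rows 4, 9, 10 → B = U79, U79, U79 ✓
(A=C25, C=I65): row 6 → B = U94 ✓
(A=C25, C=I49): rows 11, 12 → B = U52, U52 ✓
(A=C86, C=I49): rows 14, 15 → B = U35, U35 ✓
Two rows agree on AC but differ on B, so AC -> B does not hold.

No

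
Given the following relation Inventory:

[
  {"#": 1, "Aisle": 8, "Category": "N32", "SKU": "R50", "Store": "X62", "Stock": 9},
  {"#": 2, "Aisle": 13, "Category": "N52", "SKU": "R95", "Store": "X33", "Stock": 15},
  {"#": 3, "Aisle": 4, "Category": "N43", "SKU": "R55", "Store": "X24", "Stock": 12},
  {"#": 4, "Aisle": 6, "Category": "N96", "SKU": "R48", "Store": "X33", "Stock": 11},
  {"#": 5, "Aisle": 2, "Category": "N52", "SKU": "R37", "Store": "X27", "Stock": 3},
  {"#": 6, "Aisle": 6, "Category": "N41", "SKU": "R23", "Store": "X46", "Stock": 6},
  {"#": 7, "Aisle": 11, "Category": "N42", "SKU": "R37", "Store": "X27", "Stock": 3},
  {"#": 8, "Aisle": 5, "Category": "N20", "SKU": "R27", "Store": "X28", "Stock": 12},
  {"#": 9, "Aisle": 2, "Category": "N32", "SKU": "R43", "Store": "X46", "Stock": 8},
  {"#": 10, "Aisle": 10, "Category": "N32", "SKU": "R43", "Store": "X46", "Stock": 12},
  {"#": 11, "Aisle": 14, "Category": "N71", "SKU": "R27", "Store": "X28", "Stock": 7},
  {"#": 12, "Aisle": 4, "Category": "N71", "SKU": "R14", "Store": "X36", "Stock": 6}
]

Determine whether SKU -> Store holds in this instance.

SKU=R50: row 1 → Store = X62 ✓
SKU=R95: row 2 → Store = X33 ✓
SKU=R55: row 3 → Store = X24 ✓
SKU=R48: row 4 → Store = X33 ✓
SKU=R37: rows 5, 7 → Store = X27, X27 ✓
SKU=R23: row 6 → Store = X46 ✓
SKU=R27: rows 8, 11 → Store = X28, X28 ✓
SKU=R43: rows 9, 10 → Store = X46, X46 ✓
SKU=R14: row 12 → Store = X36 ✓
Every SKU value is associated with a single Store value, so SKU -> Store holds.

Yes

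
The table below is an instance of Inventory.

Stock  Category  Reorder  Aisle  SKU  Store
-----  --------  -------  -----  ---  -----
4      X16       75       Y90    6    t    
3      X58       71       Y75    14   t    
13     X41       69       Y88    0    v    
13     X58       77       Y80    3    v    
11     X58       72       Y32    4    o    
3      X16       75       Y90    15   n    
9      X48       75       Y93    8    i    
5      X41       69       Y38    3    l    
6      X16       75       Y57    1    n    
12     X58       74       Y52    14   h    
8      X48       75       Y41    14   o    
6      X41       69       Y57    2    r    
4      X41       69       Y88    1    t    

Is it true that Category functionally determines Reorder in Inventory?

No

Category=X16: 3 rows → Reorder = 75, 75, 75 ✓
Category=X58: 4 rows → Reorder takes values {71, 77, 72, 74} — violation
Category=X41: 4 rows → Reorder = 69, 69, 69, 69 ✓
Category=X48: 2 rows → Reorder = 75, 75 ✓
Two rows agree on Category but differ on Reorder, so Category → Reorder does not hold.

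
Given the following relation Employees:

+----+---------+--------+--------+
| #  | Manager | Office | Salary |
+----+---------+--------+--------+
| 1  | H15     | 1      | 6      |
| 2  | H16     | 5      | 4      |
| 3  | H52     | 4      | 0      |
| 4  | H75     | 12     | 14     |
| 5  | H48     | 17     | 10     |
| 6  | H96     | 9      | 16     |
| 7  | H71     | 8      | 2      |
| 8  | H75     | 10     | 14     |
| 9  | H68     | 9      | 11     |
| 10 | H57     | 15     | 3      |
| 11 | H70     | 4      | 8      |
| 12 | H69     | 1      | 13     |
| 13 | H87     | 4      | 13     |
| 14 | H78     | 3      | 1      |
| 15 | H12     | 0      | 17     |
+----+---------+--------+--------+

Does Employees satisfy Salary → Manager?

No

Salary=6: row 1 → Manager = H15 ✓
Salary=4: row 2 → Manager = H16 ✓
Salary=0: row 3 → Manager = H52 ✓
Salary=14: rows 4, 8 → Manager = H75, H75 ✓
Salary=10: row 5 → Manager = H48 ✓
Salary=16: row 6 → Manager = H96 ✓
Salary=2: row 7 → Manager = H71 ✓
Salary=11: row 9 → Manager = H68 ✓
Salary=3: row 10 → Manager = H57 ✓
Salary=8: row 11 → Manager = H70 ✓
Salary=13: rows 12, 13 → Manager takes values {H69, H87} — violation
Salary=1: row 14 → Manager = H78 ✓
Salary=17: row 15 → Manager = H12 ✓
Two rows agree on Salary but differ on Manager, so Salary → Manager does not hold.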